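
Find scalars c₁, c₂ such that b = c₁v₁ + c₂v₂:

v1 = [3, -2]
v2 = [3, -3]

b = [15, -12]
c1 = 3, c2 = 2

b = 3·v1 + 2·v2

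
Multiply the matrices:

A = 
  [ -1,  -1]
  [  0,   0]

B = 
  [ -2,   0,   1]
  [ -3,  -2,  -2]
AB = 
  [  5,   2,   1]
  [  0,   0,   0]

A is 2×2 and B is 2×3, so AB is 2×3. Each entry is (row of A)·(column of B):
AB[1,1] = (-1)(-2) + (-1)(-3) = 5
AB[1,2] = (-1)(0) + (-1)(-2) = 2
AB[1,3] = (-1)(1) + (-1)(-2) = 1
AB[2,1] = (0)(-2) + (0)(-3) = 0
AB[2,2] = (0)(0) + (0)(-2) = 0
AB[2,3] = (0)(1) + (0)(-2) = 0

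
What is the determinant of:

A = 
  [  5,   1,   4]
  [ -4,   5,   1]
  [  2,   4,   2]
Cofactor expansion along row 1:
det(A) = (5)·((5)(2) - (1)(4)) - (1)·((-4)(2) - (1)(2)) + (4)·((-4)(4) - (5)(2))
  = (5)(6) - (1)(-10) + (4)(-26)
  = -64

det(A) = -64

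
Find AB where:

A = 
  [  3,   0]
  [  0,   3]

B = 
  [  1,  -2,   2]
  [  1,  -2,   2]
A is 2×2 and B is 2×3, so AB is 2×3. Each entry is (row of A)·(column of B):
AB[1,1] = (3)(1) + (0)(1) = 3
AB[1,2] = (3)(-2) + (0)(-2) = -6
AB[1,3] = (3)(2) + (0)(2) = 6
AB[2,1] = (0)(1) + (3)(1) = 3
AB[2,2] = (0)(-2) + (3)(-2) = -6
AB[2,3] = (0)(2) + (3)(2) = 6

AB = 
  [  3,  -6,   6]
  [  3,  -6,   6]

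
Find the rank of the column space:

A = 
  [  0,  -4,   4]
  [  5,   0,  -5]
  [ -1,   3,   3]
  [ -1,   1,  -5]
Row reduce:
Swap R1 ↔ R2
R3 → R3 + (1/5)·R1
R4 → R4 + (1/5)·R1
R3 → R3 + (3/4)·R2
R4 → R4 + (1/4)·R2
R4 → R4 + (1)·R3
REF = 
  [  5,   0,  -5]
  [  0,  -4,   4]
  [  0,   0,   5]
  [  0,   0,   0]
Pivot columns: 1, 2, 3 → 3 pivots.
dim(Col(A)) = number of pivot columns = 3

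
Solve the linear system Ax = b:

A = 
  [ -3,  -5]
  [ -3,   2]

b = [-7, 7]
Row reduce the augmented matrix [A|b]:
R2 → R2 - (1)·R1
REF = 
  [ -3,  -5,  -7]
  [  0,   7,  14]

Back-substitution:
x₂ = 14 / 7 = 2
x₁ = (-7 - (-5)(2)) / (-3) = -1

x = [-1, 2]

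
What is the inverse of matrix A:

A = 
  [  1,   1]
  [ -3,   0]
det(A) = (1)(0) - (1)(-3) = 3
For a 2×2 matrix, A⁻¹ = (1/det(A)) · [[d, -b], [-c, a]]
    = (1/3) · [[0, -1], [3, 1]]

A⁻¹ = 
  [   0, -1/3]
  [   1,  1/3]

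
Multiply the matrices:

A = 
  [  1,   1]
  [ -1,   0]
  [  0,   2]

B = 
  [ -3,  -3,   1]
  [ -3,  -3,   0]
AB = 
  [ -6,  -6,   1]
  [  3,   3,  -1]
  [ -6,  -6,   0]

A is 3×2 and B is 2×3, so AB is 3×3. Each entry is (row of A)·(column of B):
AB[1,1] = (1)(-3) + (1)(-3) = -6
AB[1,2] = (1)(-3) + (1)(-3) = -6
AB[1,3] = (1)(1) + (1)(0) = 1
AB[2,1] = (-1)(-3) + (0)(-3) = 3
AB[2,2] = (-1)(-3) + (0)(-3) = 3
AB[2,3] = (-1)(1) + (0)(0) = -1
AB[3,1] = (0)(-3) + (2)(-3) = -6
AB[3,2] = (0)(-3) + (2)(-3) = -6
AB[3,3] = (0)(1) + (2)(0) = 0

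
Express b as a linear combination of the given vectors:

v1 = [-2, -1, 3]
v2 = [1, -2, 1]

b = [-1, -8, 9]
c1 = 2, c2 = 3

b = 2·v1 + 3·v2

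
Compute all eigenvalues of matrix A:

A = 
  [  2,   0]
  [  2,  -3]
λ = 2, -3

tr(A) = -1, det(A) = -6
Characteristic polynomial: λ² - tr(A)λ + det(A) = λ² + λ - 6
λ² + λ - 6 = (λ + 3)(λ - 2)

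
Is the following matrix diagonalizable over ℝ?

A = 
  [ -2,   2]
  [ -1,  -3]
No

tr(A) = -5, det(A) = 8
Characteristic polynomial: λ² - tr(A)λ + det(A) = λ² + 5λ + 8
λ² + 5λ + 8 = 0  ⇒  λ = (-5 ± √((5)² - 4·(8)))/2 = (-5 ± √(-7))/2
  = (-5 + i√7)/2,  (-5 - i√7)/2
Eigenvalues: (-5 + i√7)/2, (-5 - i√7)/2  (≈ -2.5 + 1.323i, -2.5 - 1.323i)
Has complex eigenvalues (not diagonalizable over ℝ).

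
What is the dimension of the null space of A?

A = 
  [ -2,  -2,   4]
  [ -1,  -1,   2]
nullity(A) = 2

Row reduce:
R2 → R2 - (1/2)·R1
REF = 
  [ -2,  -2,   4]
  [  0,   0,   0]
Pivot columns: 1 → 1 pivot.
rank(A) = 1, so nullity(A) = 3 - 1 = 2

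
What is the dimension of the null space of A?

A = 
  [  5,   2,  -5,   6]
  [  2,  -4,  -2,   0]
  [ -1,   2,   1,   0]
nullity(A) = 2

Row reduce:
R2 → R2 - (2/5)·R1
R3 → R3 + (1/5)·R1
R3 → R3 + (1/2)·R2
REF = 
  [    5,     2,    -5,     6]
  [    0, -24/5,     0, -12/5]
  [    0,     0,     0,     0]
Pivot columns: 1, 2 → 2 pivots.
rank(A) = 2, so nullity(A) = 4 - 2 = 2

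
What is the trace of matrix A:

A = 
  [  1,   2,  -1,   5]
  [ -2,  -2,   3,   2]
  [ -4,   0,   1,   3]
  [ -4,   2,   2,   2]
2

tr(A) = 1 + -2 + 1 + 2 = 2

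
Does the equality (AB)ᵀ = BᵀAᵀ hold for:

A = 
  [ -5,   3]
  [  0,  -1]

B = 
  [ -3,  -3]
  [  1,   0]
Yes

(AB)ᵀ = 
  [ 18,  -1]
  [ 15,   0]

BᵀAᵀ = 
  [ 18,  -1]
  [ 15,   0]

Both sides are equal — this is the standard identity (AB)ᵀ = BᵀAᵀ, which holds for all A, B.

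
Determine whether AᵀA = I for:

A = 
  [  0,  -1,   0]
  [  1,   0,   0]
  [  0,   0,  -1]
Yes

AᵀA = 
  [  1,   0,   0]
  [  0,   1,   0]
  [  0,   0,   1]
= I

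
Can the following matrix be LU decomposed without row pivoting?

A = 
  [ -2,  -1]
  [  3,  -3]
Yes.
A[1,1] = -2 ≠ 0, so Gaussian elimination proceeds without a row swap: multiplier ℓ₂₁ = (3)/(-2) = -3/2, and U[2,2] = -3 - (-3/2)(-1) = -9/2.
L = 
  [   1,    0]
  [-3/2,    1]
U = 
  [  -2,   -1]
  [   0, -9/2]
Check row 2 of LU: [(-3/2)(-2), (-3/2)(-1) + (-9/2)] = [3, -3] = row 2 of A ✓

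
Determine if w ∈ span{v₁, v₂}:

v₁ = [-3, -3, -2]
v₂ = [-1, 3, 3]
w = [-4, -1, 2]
No

Form the augmented matrix and row-reduce:
[v₁|v₂|w] = 
  [ -3,  -1,  -4]
  [ -3,   3,  -1]
  [ -2,   3,   2]
R2 → R2 - (1)·R1
R3 → R3 - (2/3)·R1
R3 → R3 - (11/12)·R2
REF = 
  [   -3,    -1,    -4]
  [    0,     4,     3]
  [    0,     0, 23/12]

Row 3 reads [0 0 | 23/12], i.e. 0 = 23/12, so the system is inconsistent and w ∉ span{v₁, v₂}.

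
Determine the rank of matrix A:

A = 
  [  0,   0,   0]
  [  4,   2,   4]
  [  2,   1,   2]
rank(A) = 1

Row reduce:
Swap R1 ↔ R2
R3 → R3 - (1/2)·R1
REF = 
  [  4,   2,   4]
  [  0,   0,   0]
  [  0,   0,   0]
Pivot columns: 1 → 1 pivot.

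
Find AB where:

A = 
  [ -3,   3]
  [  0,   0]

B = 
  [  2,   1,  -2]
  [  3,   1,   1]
AB = 
  [  3,   0,   9]
  [  0,   0,   0]

A is 2×2 and B is 2×3, so AB is 2×3. Each entry is (row of A)·(column of B):
AB[1,1] = (-3)(2) + (3)(3) = 3
AB[1,2] = (-3)(1) + (3)(1) = 0
AB[1,3] = (-3)(-2) + (3)(1) = 9
AB[2,1] = (0)(2) + (0)(3) = 0
AB[2,2] = (0)(1) + (0)(1) = 0
AB[2,3] = (0)(-2) + (0)(1) = 0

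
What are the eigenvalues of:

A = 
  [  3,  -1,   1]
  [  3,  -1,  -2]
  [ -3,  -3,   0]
Characteristic polynomial: det(λI - A) = λ³ - 2λ² - 3λ + 36
Testing integer divisors of the constant term: p(-3) = 0, so (λ + 3) is a factor:
p(λ) = (λ + 3)(λ² - 5λ + 12)
λ² - 5λ + 12 = 0  ⇒  λ = (5 ± √((-5)² - 4·(12)))/2 = (5 ± √(-23))/2
  = (5 + i√23)/2,  (5 - i√23)/2

λ = -3, (5 + i√23)/2, (5 - i√23)/2  (≈ -3, 2.5 + 2.398i, 2.5 - 2.398i)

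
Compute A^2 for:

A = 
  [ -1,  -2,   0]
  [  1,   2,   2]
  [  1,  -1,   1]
A² = A·A:
A²[1,1] = (-1)(-1) + (-2)(1) + (0)(1) = -1
A²[1,2] = (-1)(-2) + (-2)(2) + (0)(-1) = -2
A²[1,3] = (-1)(0) + (-2)(2) + (0)(1) = -4
A²[2,1] = (1)(-1) + (2)(1) + (2)(1) = 3
A²[2,2] = (1)(-2) + (2)(2) + (2)(-1) = 0
A²[2,3] = (1)(0) + (2)(2) + (2)(1) = 6
A²[3,1] = (1)(-1) + (-1)(1) + (1)(1) = -1
A²[3,2] = (1)(-2) + (-1)(2) + (1)(-1) = -5
A²[3,3] = (1)(0) + (-1)(2) + (1)(1) = -1
A² = 
  [ -1,  -2,  -4]
  [  3,   0,   6]
  [ -1,  -5,  -1]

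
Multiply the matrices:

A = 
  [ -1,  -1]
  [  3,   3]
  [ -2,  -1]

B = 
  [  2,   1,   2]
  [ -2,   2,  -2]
AB = 
  [  0,  -3,   0]
  [  0,   9,   0]
  [ -2,  -4,  -2]

A is 3×2 and B is 2×3, so AB is 3×3. Each entry is (row of A)·(column of B):
AB[1,1] = (-1)(2) + (-1)(-2) = 0
AB[1,2] = (-1)(1) + (-1)(2) = -3
AB[1,3] = (-1)(2) + (-1)(-2) = 0
AB[2,1] = (3)(2) + (3)(-2) = 0
AB[2,2] = (3)(1) + (3)(2) = 9
AB[2,3] = (3)(2) + (3)(-2) = 0
AB[3,1] = (-2)(2) + (-1)(-2) = -2
AB[3,2] = (-2)(1) + (-1)(2) = -4
AB[3,3] = (-2)(2) + (-1)(-2) = -2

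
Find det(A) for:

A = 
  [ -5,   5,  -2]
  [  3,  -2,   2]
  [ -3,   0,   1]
Cofactor expansion along row 1:
det(A) = (-5)·((-2)(1) - (2)(0)) - (5)·((3)(1) - (2)(-3)) + (-2)·((3)(0) - (-2)(-3))
  = (-5)(-2) - (5)(9) + (-2)(-6)
  = -23

det(A) = -23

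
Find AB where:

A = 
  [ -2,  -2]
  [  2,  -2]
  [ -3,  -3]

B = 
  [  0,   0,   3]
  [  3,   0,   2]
AB = 
  [ -6,   0, -10]
  [ -6,   0,   2]
  [ -9,   0, -15]

A is 3×2 and B is 2×3, so AB is 3×3. Each entry is (row of A)·(column of B):
AB[1,1] = (-2)(0) + (-2)(3) = -6
AB[1,2] = (-2)(0) + (-2)(0) = 0
AB[1,3] = (-2)(3) + (-2)(2) = -10
AB[2,1] = (2)(0) + (-2)(3) = -6
AB[2,2] = (2)(0) + (-2)(0) = 0
AB[2,3] = (2)(3) + (-2)(2) = 2
AB[3,1] = (-3)(0) + (-3)(3) = -9
AB[3,2] = (-3)(0) + (-3)(0) = 0
AB[3,3] = (-3)(3) + (-3)(2) = -15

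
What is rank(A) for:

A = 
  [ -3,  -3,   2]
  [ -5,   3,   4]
rank(A) = 2

Row reduce:
R2 → R2 - (5/3)·R1
REF = 
  [ -3,  -3,   2]
  [  0,   8, 2/3]
Pivot columns: 1, 2 → 2 pivots.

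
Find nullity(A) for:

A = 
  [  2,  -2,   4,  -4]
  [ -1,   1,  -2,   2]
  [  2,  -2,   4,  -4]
nullity(A) = 3

Row reduce:
R2 → R2 + (1/2)·R1
R3 → R3 - (1)·R1
REF = 
  [  2,  -2,   4,  -4]
  [  0,   0,   0,   0]
  [  0,   0,   0,   0]
Pivot columns: 1 → 1 pivot.
rank(A) = 1, so nullity(A) = 4 - 1 = 3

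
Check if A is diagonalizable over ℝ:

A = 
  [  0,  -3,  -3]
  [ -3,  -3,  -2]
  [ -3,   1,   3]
Yes

Characteristic polynomial: det(λI - A) = λ³ - 25λ + 9
By the rational root theorem any rational root is an integer dividing 9; none of those is a root, so p(λ) has no rational roots and hence (being an irreducible cubic) no repeated roots.
Discriminant of the cubic: Δ = 60313
Δ > 0 ⇒ three distinct real eigenvalues: λ ≈ -5.171, 0.3619, 4.809
Three distinct real eigenvalues, so A has 3 independent eigenvectors.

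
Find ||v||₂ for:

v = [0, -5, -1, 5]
7.141

||v||₂ = √((0)² + (-5)² + (-1)² + (5)²) = √51 = 7.141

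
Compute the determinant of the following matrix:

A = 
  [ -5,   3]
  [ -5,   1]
10

For a 2×2 matrix, det = ad - bc = (-5)(1) - (3)(-5) = 10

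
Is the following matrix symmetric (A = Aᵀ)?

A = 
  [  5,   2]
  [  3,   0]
No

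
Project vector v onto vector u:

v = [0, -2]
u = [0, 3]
v·u = (0)(0) + (-2)(3) = -6
u·u = (0)² + (3)² = 9
proj_u(v) = (v·u / u·u) × u = (-6/9) × u = (-2/3) × u

proj_u(v) = [0, -2]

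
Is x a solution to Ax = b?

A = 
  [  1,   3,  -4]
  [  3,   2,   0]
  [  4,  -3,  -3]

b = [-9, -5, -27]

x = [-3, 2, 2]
No

Ax = [-5, -5, -24] ≠ b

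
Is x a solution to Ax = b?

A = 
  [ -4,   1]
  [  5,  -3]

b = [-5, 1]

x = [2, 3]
Yes

Ax = [-5, 1] = b ✓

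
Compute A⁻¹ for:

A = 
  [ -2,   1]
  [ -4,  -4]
det(A) = (-2)(-4) - (1)(-4) = 12
For a 2×2 matrix, A⁻¹ = (1/det(A)) · [[d, -b], [-c, a]]
    = (1/12) · [[-4, -1], [4, -2]]

A⁻¹ = 
  [ -1/3, -1/12]
  [  1/3,  -1/6]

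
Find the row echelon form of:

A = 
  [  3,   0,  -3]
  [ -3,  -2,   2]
Row operations:
R2 → R2 + (1)·R1

Resulting echelon form:
REF = 
  [  3,   0,  -3]
  [  0,  -2,  -1]

Rank = 2 (number of non-zero pivot rows).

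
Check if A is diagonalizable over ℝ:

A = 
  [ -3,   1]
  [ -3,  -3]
No

tr(A) = -6, det(A) = 12
Characteristic polynomial: λ² - tr(A)λ + det(A) = λ² + 6λ + 12
λ² + 6λ + 12 = 0  ⇒  λ = (-6 ± √((6)² - 4·(12)))/2 = (-6 ± √(-12))/2
  = -3 + i√3,  -3 - i√3
Eigenvalues: -3 + i√3, -3 - i√3  (≈ -3 + 1.732i, -3 - 1.732i)
Has complex eigenvalues (not diagonalizable over ℝ).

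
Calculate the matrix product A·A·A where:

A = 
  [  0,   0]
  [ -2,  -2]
A^3 = 
  [  0,   0]
  [ -8,  -8]

A² = A·A:
A²[1,1] = (0)(0) + (0)(-2) = 0
A²[1,2] = (0)(0) + (0)(-2) = 0
A²[2,1] = (-2)(0) + (-2)(-2) = 4
A²[2,2] = (-2)(0) + (-2)(-2) = 4
A² = 
  [  0,   0]
  [  4,   4]

A^3 = A^2·A:
A^3[1,1] = (0)(0) + (0)(-2) = 0
A^3[1,2] = (0)(0) + (0)(-2) = 0
A^3[2,1] = (4)(0) + (4)(-2) = -8
A^3[2,2] = (4)(0) + (4)(-2) = -8
A^3 = 
  [  0,   0]
  [ -8,  -8]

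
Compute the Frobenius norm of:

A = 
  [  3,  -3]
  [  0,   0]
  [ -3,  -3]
||A||_F = 6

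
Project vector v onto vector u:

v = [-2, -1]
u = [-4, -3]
proj_u(v) = [-44/25, -33/25]

v·u = (-2)(-4) + (-1)(-3) = 11
u·u = (-4)² + (-3)² = 25
proj_u(v) = (v·u / u·u) × u = (11/25) × u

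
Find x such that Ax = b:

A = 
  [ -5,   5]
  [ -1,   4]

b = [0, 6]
x = [2, 2]

Row reduce the augmented matrix [A|b]:
R2 → R2 - (1/5)·R1
REF = 
  [ -5,   5,   0]
  [  0,   3,   6]

Back-substitution:
x₂ = 6 / 3 = 2
x₁ = (0 - (5)(2)) / (-5) = 2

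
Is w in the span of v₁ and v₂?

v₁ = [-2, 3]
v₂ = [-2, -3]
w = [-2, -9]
Yes

Form the augmented matrix and row-reduce:
[v₁|v₂|w] = 
  [ -2,  -2,  -2]
  [  3,  -3,  -9]
R2 → R2 + (3/2)·R1
REF = 
  [ -2,  -2,  -2]
  [  0,  -6, -12]

No row of the form [0 0 | nonzero], so the system is consistent. Back-substitution gives c₁ = -1, c₂ = 2: w = (-1)·v₁ + (2)·v₂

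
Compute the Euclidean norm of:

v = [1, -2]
2.236

||v||₂ = √((1)² + (-2)²) = √5 = 2.236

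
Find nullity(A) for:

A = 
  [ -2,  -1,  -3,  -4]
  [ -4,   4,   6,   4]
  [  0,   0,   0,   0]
nullity(A) = 2

Row reduce:
R2 → R2 - (2)·R1
REF = 
  [ -2,  -1,  -3,  -4]
  [  0,   6,  12,  12]
  [  0,   0,   0,   0]
Pivot columns: 1, 2 → 2 pivots.
rank(A) = 2, so nullity(A) = 4 - 2 = 2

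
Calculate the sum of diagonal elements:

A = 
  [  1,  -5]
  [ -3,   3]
4

tr(A) = 1 + 3 = 4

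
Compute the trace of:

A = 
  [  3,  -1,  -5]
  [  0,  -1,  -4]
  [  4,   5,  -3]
-1

tr(A) = 3 + -1 + -3 = -1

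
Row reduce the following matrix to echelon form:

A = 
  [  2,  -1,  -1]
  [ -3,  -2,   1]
Row operations:
R2 → R2 + (3/2)·R1

Resulting echelon form:
REF = 
  [   2,   -1,   -1]
  [   0, -7/2, -1/2]

Rank = 2 (number of non-zero pivot rows).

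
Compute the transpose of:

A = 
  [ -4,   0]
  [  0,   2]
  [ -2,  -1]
Aᵀ = 
  [ -4,   0,  -2]
  [  0,   2,  -1]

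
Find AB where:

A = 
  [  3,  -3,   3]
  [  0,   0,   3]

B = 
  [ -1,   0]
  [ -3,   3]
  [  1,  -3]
AB = 
  [  9, -18]
  [  3,  -9]

A is 2×3 and B is 3×2, so AB is 2×2. Each entry is (row of A)·(column of B):
AB[1,1] = (3)(-1) + (-3)(-3) + (3)(1) = 9
AB[1,2] = (3)(0) + (-3)(3) + (3)(-3) = -18
AB[2,1] = (0)(-1) + (0)(-3) + (3)(1) = 3
AB[2,2] = (0)(0) + (0)(3) + (3)(-3) = -9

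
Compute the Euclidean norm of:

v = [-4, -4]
5.657

||v||₂ = √((-4)² + (-4)²) = √32 = 5.657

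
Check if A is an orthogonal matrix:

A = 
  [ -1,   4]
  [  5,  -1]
No

AᵀA = 
  [ 26,  -9]
  [ -9,  17]
≠ I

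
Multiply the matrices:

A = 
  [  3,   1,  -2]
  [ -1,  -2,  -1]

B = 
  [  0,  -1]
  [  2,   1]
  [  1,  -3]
A is 2×3 and B is 3×2, so AB is 2×2. Each entry is (row of A)·(column of B):
AB[1,1] = (3)(0) + (1)(2) + (-2)(1) = 0
AB[1,2] = (3)(-1) + (1)(1) + (-2)(-3) = 4
AB[2,1] = (-1)(0) + (-2)(2) + (-1)(1) = -5
AB[2,2] = (-1)(-1) + (-2)(1) + (-1)(-3) = 2

AB = 
  [  0,   4]
  [ -5,   2]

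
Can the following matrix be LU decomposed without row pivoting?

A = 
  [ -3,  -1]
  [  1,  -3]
Yes.
A[1,1] = -3 ≠ 0, so Gaussian elimination proceeds without a row swap: multiplier ℓ₂₁ = (1)/(-3) = -1/3, and U[2,2] = -3 - (-1/3)(-1) = -10/3.
L = 
  [   1,    0]
  [-1/3,    1]
U = 
  [   -3,    -1]
  [    0, -10/3]
Check row 2 of LU: [(-1/3)(-3), (-1/3)(-1) + (-10/3)] = [1, -3] = row 2 of A ✓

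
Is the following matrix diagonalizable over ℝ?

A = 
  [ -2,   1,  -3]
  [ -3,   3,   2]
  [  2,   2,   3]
No

Characteristic polynomial: det(λI - A) = λ³ - 4λ² + 2λ - 39
By the rational root theorem any rational root is an integer dividing 39; none of those is a root, so p(λ) has no rational roots and hence (being an irreducible cubic) no repeated roots.
Discriminant of the cubic: Δ = -45403
Δ < 0 ⇒ one real eigenvalue and a complex-conjugate pair: λ ≈ 5.105, -0.5524 + 2.708i, -0.5524 - 2.708i
Has complex eigenvalues (not diagonalizable over ℝ).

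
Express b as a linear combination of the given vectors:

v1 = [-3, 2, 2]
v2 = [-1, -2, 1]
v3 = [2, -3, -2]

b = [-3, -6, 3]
c1 = 0, c2 = 3, c3 = 0

b = 0·v1 + 3·v2 + 0·v3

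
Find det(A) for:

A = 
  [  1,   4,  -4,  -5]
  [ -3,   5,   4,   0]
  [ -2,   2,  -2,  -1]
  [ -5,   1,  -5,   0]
23

Cofactor expansion along row 1: det(A) = a₁₁M₁₁ - a₁₂M₁₂ + a₁₃M₁₃ - a₁₄M₁₄

M₁₁ = det[[5, 4, 0]; [2, -2, -1]; [1, -5, 0]]
  = (5)·((-2)(0) - (-1)(-5)) - (4)·((2)(0) - (-1)(1)) + (0)·((2)(-5) - (-2)(1))
  = (5)(-5) - (4)(1) + (0)(-8)
  = -29
M₁₂ = det[[-3, 4, 0]; [-2, -2, -1]; [-5, -5, 0]]
  = (-3)·((-2)(0) - (-1)(-5)) - (4)·((-2)(0) - (-1)(-5)) + (0)·((-2)(-5) - (-2)(-5))
  = (-3)(-5) - (4)(-5) + (0)(0)
  = 35
M₁₃ = det[[-3, 5, 0]; [-2, 2, -1]; [-5, 1, 0]]
  = (-3)·((2)(0) - (-1)(1)) - (5)·((-2)(0) - (-1)(-5)) + (0)·((-2)(1) - (2)(-5))
  = (-3)(1) - (5)(-5) + (0)(8)
  = 22
M₁₄ = det[[-3, 5, 4]; [-2, 2, -2]; [-5, 1, -5]]
  = (-3)·((2)(-5) - (-2)(1)) - (5)·((-2)(-5) - (-2)(-5)) + (4)·((-2)(1) - (2)(-5))
  = (-3)(-8) - (5)(0) + (4)(8)
  = 56

det(A) = (1)(-29) - (4)(35) + (-4)(22) - (-5)(56) = 23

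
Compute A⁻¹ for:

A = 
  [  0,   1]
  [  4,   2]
det(A) = (0)(2) - (1)(4) = -4
For a 2×2 matrix, A⁻¹ = (1/det(A)) · [[d, -b], [-c, a]]
    = (-1/4) · [[2, -1], [-4, 0]]

A⁻¹ = 
  [-1/2,  1/4]
  [   1,    0]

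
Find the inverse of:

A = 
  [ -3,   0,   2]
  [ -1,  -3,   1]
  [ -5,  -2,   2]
det(A) = (-3)·((-3)(2) - (1)(-2)) - (0)·((-1)(2) - (1)(-5)) + (2)·((-1)(-2) - (-3)(-5))
  = (-3)(-4) - (0)(3) + (2)(-13)
  = -14
det(A) = -14 ≠ 0, so A is invertible.

Cofactors Cᵢⱼ = (-1)ⁱ⁺ʲ·Mᵢⱼ:
C = 
  [ -4,  -3, -13]
  [ -4,   4,  -6]
  [  6,   1,   9]

adj(A) = Cᵀ:
adj(A) = 
  [ -4,  -4,   6]
  [ -3,   4,   1]
  [-13,  -6,   9]

A⁻¹ = (-1/14) · adj(A):
A⁻¹ = 
  [  2/7,   2/7,  -3/7]
  [ 3/14,  -2/7, -1/14]
  [13/14,   3/7, -9/14]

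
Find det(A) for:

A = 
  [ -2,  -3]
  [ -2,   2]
For a 2×2 matrix, det = ad - bc = (-2)(2) - (-3)(-2) = -10

det(A) = -10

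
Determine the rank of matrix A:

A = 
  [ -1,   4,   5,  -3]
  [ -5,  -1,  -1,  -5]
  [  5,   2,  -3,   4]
Row reduce:
R2 → R2 - (5)·R1
R3 → R3 + (5)·R1
R3 → R3 + (22/21)·R2
REF = 
  [     -1,       4,       5,      -3]
  [      0,     -21,     -26,      10]
  [      0,       0, -110/21,  -11/21]
Pivot columns: 1, 2, 3 → 3 pivots.

rank(A) = 3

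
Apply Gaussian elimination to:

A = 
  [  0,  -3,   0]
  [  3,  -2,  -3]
Row operations:
Swap R1 ↔ R2

Resulting echelon form:
REF = 
  [  3,  -2,  -3]
  [  0,  -3,   0]

Rank = 2 (number of non-zero pivot rows).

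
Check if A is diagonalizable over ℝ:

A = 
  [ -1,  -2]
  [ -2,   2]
Yes

tr(A) = 1, det(A) = -6
Characteristic polynomial: λ² - tr(A)λ + det(A) = λ² - λ - 6
λ² - λ - 6 = (λ + 2)(λ - 3)
Eigenvalues: 3, -2
λ=-2: alg. mult. = 1, geom. mult. = 2 - rank(A - (-2)I) = 2 - 1 = 1
λ=3: alg. mult. = 1, geom. mult. = 2 - rank(A - (3)I) = 2 - 1 = 1
Sum of geometric multiplicities equals n, so A has n independent eigenvectors.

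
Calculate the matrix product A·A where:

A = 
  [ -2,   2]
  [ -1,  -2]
A² = A·A:
A²[1,1] = (-2)(-2) + (2)(-1) = 2
A²[1,2] = (-2)(2) + (2)(-2) = -8
A²[2,1] = (-1)(-2) + (-2)(-1) = 4
A²[2,2] = (-1)(2) + (-2)(-2) = 2
A² = 
  [  2,  -8]
  [  4,   2]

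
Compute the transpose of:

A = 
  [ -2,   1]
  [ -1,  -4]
Aᵀ = 
  [ -2,  -1]
  [  1,  -4]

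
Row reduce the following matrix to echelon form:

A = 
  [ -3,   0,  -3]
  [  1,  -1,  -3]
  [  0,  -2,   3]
Row operations:
R2 → R2 + (1/3)·R1
R3 → R3 - (2)·R2

Resulting echelon form:
REF = 
  [ -3,   0,  -3]
  [  0,  -1,  -4]
  [  0,   0,  11]

Rank = 3 (number of non-zero pivot rows).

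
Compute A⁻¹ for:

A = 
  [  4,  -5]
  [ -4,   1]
det(A) = (4)(1) - (-5)(-4) = -16
For a 2×2 matrix, A⁻¹ = (1/det(A)) · [[d, -b], [-c, a]]
    = (-1/16) · [[1, 5], [4, 4]]

A⁻¹ = 
  [-1/16, -5/16]
  [ -1/4,  -1/4]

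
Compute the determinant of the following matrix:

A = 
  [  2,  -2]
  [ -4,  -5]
For a 2×2 matrix, det = ad - bc = (2)(-5) - (-2)(-4) = -18

det(A) = -18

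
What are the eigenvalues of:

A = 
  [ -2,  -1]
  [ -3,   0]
λ = 1, -3

tr(A) = -2, det(A) = -3
Characteristic polynomial: λ² - tr(A)λ + det(A) = λ² + 2λ - 3
λ² + 2λ - 3 = (λ + 3)(λ - 1)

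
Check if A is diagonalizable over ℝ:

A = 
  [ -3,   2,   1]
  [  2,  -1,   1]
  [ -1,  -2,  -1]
No

Characteristic polynomial: det(λI - A) = λ³ + 5λ² + 6λ + 12
By the rational root theorem any rational root is an integer dividing 12; none of those is a root, so p(λ) has no rational roots and hence (being an irreducible cubic) no repeated roots.
Discriminant of the cubic: Δ = -3372
Δ < 0 ⇒ one real eigenvalue and a complex-conjugate pair: λ ≈ -4.253, -0.3737 + 1.638i, -0.3737 - 1.638i
Has complex eigenvalues (not diagonalizable over ℝ).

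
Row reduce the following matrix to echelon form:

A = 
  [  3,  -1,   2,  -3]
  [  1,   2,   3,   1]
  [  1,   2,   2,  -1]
Row operations:
R2 → R2 - (1/3)·R1
R3 → R3 - (1/3)·R1
R3 → R3 - (1)·R2

Resulting echelon form:
REF = 
  [  3,  -1,   2,  -3]
  [  0, 7/3, 7/3,   2]
  [  0,   0,  -1,  -2]

Rank = 3 (number of non-zero pivot rows).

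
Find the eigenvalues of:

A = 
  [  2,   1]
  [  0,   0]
λ = 2, 0

tr(A) = 2, det(A) = 0
Characteristic polynomial: λ² - tr(A)λ + det(A) = λ² - 2λ
λ² - 2λ = λ(λ - 2)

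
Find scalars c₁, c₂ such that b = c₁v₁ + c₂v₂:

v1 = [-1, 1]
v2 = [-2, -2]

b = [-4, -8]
c1 = -2, c2 = 3

b = -2·v1 + 3·v2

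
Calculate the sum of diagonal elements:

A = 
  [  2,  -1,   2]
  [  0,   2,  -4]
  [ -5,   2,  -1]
3

tr(A) = 2 + 2 + -1 = 3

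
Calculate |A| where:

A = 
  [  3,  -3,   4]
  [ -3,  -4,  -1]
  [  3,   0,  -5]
Cofactor expansion along row 1:
det(A) = (3)·((-4)(-5) - (-1)(0)) - (-3)·((-3)(-5) - (-1)(3)) + (4)·((-3)(0) - (-4)(3))
  = (3)(20) - (-3)(18) + (4)(12)
  = 162

det(A) = 162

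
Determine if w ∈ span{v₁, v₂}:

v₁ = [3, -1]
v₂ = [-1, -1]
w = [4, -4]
Yes

Form the augmented matrix and row-reduce:
[v₁|v₂|w] = 
  [  3,  -1,   4]
  [ -1,  -1,  -4]
R2 → R2 + (1/3)·R1
REF = 
  [   3,   -1,    4]
  [   0, -4/3, -8/3]

No row of the form [0 0 | nonzero], so the system is consistent. Back-substitution gives c₁ = 2, c₂ = 2: w = (2)·v₁ + (2)·v₂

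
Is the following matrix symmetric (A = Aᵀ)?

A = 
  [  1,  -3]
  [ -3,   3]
Yes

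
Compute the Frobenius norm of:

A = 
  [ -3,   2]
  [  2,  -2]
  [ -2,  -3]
||A||_F = 5.831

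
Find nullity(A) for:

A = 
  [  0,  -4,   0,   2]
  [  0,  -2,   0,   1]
nullity(A) = 3

Row reduce:
R2 → R2 - (1/2)·R1
REF = 
  [  0,  -4,   0,   2]
  [  0,   0,   0,   0]
Pivot columns: 2 → 1 pivot.
rank(A) = 1, so nullity(A) = 4 - 1 = 3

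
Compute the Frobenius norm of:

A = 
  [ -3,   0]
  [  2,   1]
||A||_F = 3.742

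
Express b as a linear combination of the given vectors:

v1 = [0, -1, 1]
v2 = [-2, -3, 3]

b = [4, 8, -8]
c1 = -2, c2 = -2

b = -2·v1 + -2·v2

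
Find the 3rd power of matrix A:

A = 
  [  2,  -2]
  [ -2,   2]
A² = A·A:
A²[1,1] = (2)(2) + (-2)(-2) = 8
A²[1,2] = (2)(-2) + (-2)(2) = -8
A²[2,1] = (-2)(2) + (2)(-2) = -8
A²[2,2] = (-2)(-2) + (2)(2) = 8
A² = 
  [  8,  -8]
  [ -8,   8]

A^3 = A^2·A:
A^3[1,1] = (8)(2) + (-8)(-2) = 32
A^3[1,2] = (8)(-2) + (-8)(2) = -32
A^3[2,1] = (-8)(2) + (8)(-2) = -32
A^3[2,2] = (-8)(-2) + (8)(2) = 32
A^3 = 
  [ 32, -32]
  [-32,  32]

Therefore
A^3 = 
  [ 32, -32]
  [-32,  32]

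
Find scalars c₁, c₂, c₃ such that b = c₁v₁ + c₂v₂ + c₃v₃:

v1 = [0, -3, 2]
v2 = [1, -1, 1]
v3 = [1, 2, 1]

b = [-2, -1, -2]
c1 = 0, c2 = -1, c3 = -1

b = 0·v1 + -1·v2 + -1·v3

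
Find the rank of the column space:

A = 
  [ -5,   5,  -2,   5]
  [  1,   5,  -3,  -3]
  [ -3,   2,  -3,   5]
dim(Col(A)) = 3

Row reduce:
R2 → R2 + (1/5)·R1
R3 → R3 - (3/5)·R1
R3 → R3 + (1/6)·R2
REF = 
  [    -5,      5,     -2,      5]
  [     0,      6,  -17/5,     -2]
  [     0,      0, -71/30,    5/3]
Pivot columns: 1, 2, 3 → 3 pivots.
dim(Col(A)) = number of pivot columns = 3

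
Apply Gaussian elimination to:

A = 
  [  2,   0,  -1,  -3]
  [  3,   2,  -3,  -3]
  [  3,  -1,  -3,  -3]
Row operations:
R2 → R2 - (3/2)·R1
R3 → R3 - (3/2)·R1
R3 → R3 + (1/2)·R2

Resulting echelon form:
REF = 
  [   2,    0,   -1,   -3]
  [   0,    2, -3/2,  3/2]
  [   0,    0, -9/4,  9/4]

Rank = 3 (number of non-zero pivot rows).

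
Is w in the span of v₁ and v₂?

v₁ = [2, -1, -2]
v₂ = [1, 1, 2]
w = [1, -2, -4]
Yes

Form the augmented matrix and row-reduce:
[v₁|v₂|w] = 
  [  2,   1,   1]
  [ -1,   1,  -2]
  [ -2,   2,  -4]
R2 → R2 + (1/2)·R1
R3 → R3 + (1)·R1
R3 → R3 - (2)·R2
REF = 
  [   2,    1,    1]
  [   0,  3/2, -3/2]
  [   0,    0,    0]

No row of the form [0 0 | nonzero], so the system is consistent. Back-substitution gives c₁ = 1, c₂ = -1: w = (1)·v₁ + (-1)·v₂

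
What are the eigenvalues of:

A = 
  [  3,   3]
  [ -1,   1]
tr(A) = 4, det(A) = 6
Characteristic polynomial: λ² - tr(A)λ + det(A) = λ² - 4λ + 6
λ² - 4λ + 6 = 0  ⇒  λ = (4 ± √((-4)² - 4·(6)))/2 = (4 ± √(-8))/2
  = 2 + i√2,  2 - i√2

λ = 2 + i√2, 2 - i√2  (≈ 2 + 1.414i, 2 - 1.414i)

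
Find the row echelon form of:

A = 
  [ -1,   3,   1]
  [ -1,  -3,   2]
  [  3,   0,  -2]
Row operations:
R2 → R2 - (1)·R1
R3 → R3 + (3)·R1
R3 → R3 + (3/2)·R2

Resulting echelon form:
REF = 
  [ -1,   3,   1]
  [  0,  -6,   1]
  [  0,   0, 5/2]

Rank = 3 (number of non-zero pivot rows).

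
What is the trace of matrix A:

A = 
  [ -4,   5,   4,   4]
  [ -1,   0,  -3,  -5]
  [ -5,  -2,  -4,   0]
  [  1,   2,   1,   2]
-6

tr(A) = -4 + 0 + -4 + 2 = -6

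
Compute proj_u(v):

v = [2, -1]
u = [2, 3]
v·u = (2)(2) + (-1)(3) = 1
u·u = (2)² + (3)² = 13
proj_u(v) = (v·u / u·u) × u = (1/13) × u

proj_u(v) = [2/13, 3/13]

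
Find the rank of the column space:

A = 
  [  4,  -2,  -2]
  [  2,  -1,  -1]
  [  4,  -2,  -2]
Row reduce:
R2 → R2 - (1/2)·R1
R3 → R3 - (1)·R1
REF = 
  [  4,  -2,  -2]
  [  0,   0,   0]
  [  0,   0,   0]
Pivot columns: 1 → 1 pivot.
dim(Col(A)) = number of pivot columns = 1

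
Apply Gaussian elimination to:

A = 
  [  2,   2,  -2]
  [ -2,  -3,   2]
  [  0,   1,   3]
Row operations:
R2 → R2 + (1)·R1
R3 → R3 + (1)·R2

Resulting echelon form:
REF = 
  [  2,   2,  -2]
  [  0,  -1,   0]
  [  0,   0,   3]

Rank = 3 (number of non-zero pivot rows).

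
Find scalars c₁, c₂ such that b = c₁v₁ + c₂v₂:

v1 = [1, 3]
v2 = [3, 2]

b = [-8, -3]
c1 = 1, c2 = -3

b = 1·v1 + -3·v2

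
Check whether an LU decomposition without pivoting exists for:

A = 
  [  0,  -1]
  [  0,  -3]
Yes.
The first column is zero, so A is already upper triangular: L = I, U = A.
L = 
  [  1,   0]
  [  0,   1]
U = 
  [  0,  -1]
  [  0,  -3]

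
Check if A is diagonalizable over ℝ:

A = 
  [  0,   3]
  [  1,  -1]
Yes

tr(A) = -1, det(A) = -3
Characteristic polynomial: λ² - tr(A)λ + det(A) = λ² + λ - 3
λ² + λ - 3 = 0  ⇒  λ = (-1 ± √((1)² - 4·(-3)))/2 = (-1 ± √(13))/2
  = (-1 + √13)/2,  (-1 - √13)/2
Eigenvalues: (-1 + √13)/2, (-1 - √13)/2  (≈ 1.303, -2.303)
The two irrational eigenvalues are distinct (simple), so each has alg. mult. = geom. mult. = 1.
Sum of geometric multiplicities equals n, so A has n independent eigenvectors.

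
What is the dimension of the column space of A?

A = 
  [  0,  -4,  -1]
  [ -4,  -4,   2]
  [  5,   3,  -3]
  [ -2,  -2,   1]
dim(Col(A)) = 2

Row reduce:
Swap R1 ↔ R2
R3 → R3 + (5/4)·R1
R4 → R4 - (1/2)·R1
R3 → R3 - (1/2)·R2
REF = 
  [ -4,  -4,   2]
  [  0,  -4,  -1]
  [  0,   0,   0]
  [  0,   0,   0]
Pivot columns: 1, 2 → 2 pivots.
dim(Col(A)) = number of pivot columns = 2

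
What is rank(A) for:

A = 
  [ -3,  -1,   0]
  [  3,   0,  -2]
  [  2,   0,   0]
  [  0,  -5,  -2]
Row reduce:
R2 → R2 + (1)·R1
R3 → R3 + (2/3)·R1
R3 → R3 - (2/3)·R2
R4 → R4 - (5)·R2
R4 → R4 - (6)·R3
REF = 
  [ -3,  -1,   0]
  [  0,  -1,  -2]
  [  0,   0, 4/3]
  [  0,   0,   0]
Pivot columns: 1, 2, 3 → 3 pivots.

rank(A) = 3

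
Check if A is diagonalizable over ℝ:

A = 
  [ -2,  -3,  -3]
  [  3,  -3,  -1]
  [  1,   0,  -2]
No

Characteristic polynomial: det(λI - A) = λ³ + 7λ² + 28λ + 36
Testing integer divisors of the constant term: p(-2) = 0, so (λ + 2) is a factor:
p(λ) = (λ + 2)(λ² + 5λ + 18)
λ² + 5λ + 18 = 0  ⇒  λ = (-5 ± √((5)² - 4·(18)))/2 = (-5 ± √(-47))/2
  = (-5 + i√47)/2,  (-5 - i√47)/2
Eigenvalues: -2, (-5 + i√47)/2, (-5 - i√47)/2  (≈ -2, -2.5 + 3.428i, -2.5 - 3.428i)
Has complex eigenvalues (not diagonalizable over ℝ).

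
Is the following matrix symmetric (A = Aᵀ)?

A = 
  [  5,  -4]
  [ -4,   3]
Yes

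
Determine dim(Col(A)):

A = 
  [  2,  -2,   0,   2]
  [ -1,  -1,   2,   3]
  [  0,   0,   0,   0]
Row reduce:
R2 → R2 + (1/2)·R1
REF = 
  [  2,  -2,   0,   2]
  [  0,  -2,   2,   4]
  [  0,   0,   0,   0]
Pivot columns: 1, 2 → 2 pivots.
dim(Col(A)) = number of pivot columns = 2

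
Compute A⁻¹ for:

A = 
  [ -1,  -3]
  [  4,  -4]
det(A) = (-1)(-4) - (-3)(4) = 16
For a 2×2 matrix, A⁻¹ = (1/det(A)) · [[d, -b], [-c, a]]
    = (1/16) · [[-4, 3], [-4, -1]]

A⁻¹ = 
  [ -1/4,  3/16]
  [ -1/4, -1/16]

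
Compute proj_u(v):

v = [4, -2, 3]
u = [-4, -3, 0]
proj_u(v) = [8/5, 6/5, 0]

v·u = (4)(-4) + (-2)(-3) + (3)(0) = -10
u·u = (-4)² + (-3)² + (0)² = 25
proj_u(v) = (v·u / u·u) × u = (-10/25) × u = (-2/5) × u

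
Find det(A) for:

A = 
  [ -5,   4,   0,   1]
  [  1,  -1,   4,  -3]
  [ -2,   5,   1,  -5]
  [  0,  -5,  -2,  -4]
-852

Cofactor expansion along row 1: det(A) = a₁₁M₁₁ - a₁₂M₁₂ + a₁₃M₁₃ - a₁₄M₁₄

M₁₁ = det[[-1, 4, -3]; [5, 1, -5]; [-5, -2, -4]]
  = (-1)·((1)(-4) - (-5)(-2)) - (4)·((5)(-4) - (-5)(-5)) + (-3)·((5)(-2) - (1)(-5))
  = (-1)(-14) - (4)(-45) + (-3)(-5)
  = 209
M₁₂ = det[[1, 4, -3]; [-2, 1, -5]; [0, -2, -4]]
  = (1)·((1)(-4) - (-5)(-2)) - (4)·((-2)(-4) - (-5)(0)) + (-3)·((-2)(-2) - (1)(0))
  = (1)(-14) - (4)(8) + (-3)(4)
  = -58
M₁₃ = det[[1, -1, -3]; [-2, 5, -5]; [0, -5, -4]]
  = (1)·((5)(-4) - (-5)(-5)) - (-1)·((-2)(-4) - (-5)(0)) + (-3)·((-2)(-5) - (5)(0))
  = (1)(-45) - (-1)(8) + (-3)(10)
  = -67
M₁₄ = det[[1, -1, 4]; [-2, 5, 1]; [0, -5, -2]]
  = (1)·((5)(-2) - (1)(-5)) - (-1)·((-2)(-2) - (1)(0)) + (4)·((-2)(-5) - (5)(0))
  = (1)(-5) - (-1)(4) + (4)(10)
  = 39

det(A) = (-5)(209) - (4)(-58) + (0)(-67) - (1)(39) = -852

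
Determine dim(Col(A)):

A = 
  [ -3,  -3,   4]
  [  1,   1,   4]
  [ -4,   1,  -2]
Row reduce:
R2 → R2 + (1/3)·R1
R3 → R3 - (4/3)·R1
Swap R2 ↔ R3
REF = 
  [   -3,    -3,     4]
  [    0,     5, -22/3]
  [    0,     0,  16/3]
Pivot columns: 1, 2, 3 → 3 pivots.
dim(Col(A)) = number of pivot columns = 3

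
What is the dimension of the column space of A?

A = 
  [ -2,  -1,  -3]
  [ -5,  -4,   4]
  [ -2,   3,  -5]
Row reduce:
R2 → R2 - (5/2)·R1
R3 → R3 - (1)·R1
R3 → R3 + (8/3)·R2
REF = 
  [  -2,   -1,   -3]
  [   0, -3/2, 23/2]
  [   0,    0, 86/3]
Pivot columns: 1, 2, 3 → 3 pivots.
dim(Col(A)) = number of pivot columns = 3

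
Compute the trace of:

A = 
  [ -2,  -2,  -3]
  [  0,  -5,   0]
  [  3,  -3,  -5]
-12

tr(A) = -2 + -5 + -5 = -12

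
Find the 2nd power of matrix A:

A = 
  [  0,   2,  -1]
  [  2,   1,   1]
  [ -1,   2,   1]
A² = A·A:
A²[1,1] = (0)(0) + (2)(2) + (-1)(-1) = 5
A²[1,2] = (0)(2) + (2)(1) + (-1)(2) = 0
A²[1,3] = (0)(-1) + (2)(1) + (-1)(1) = 1
A²[2,1] = (2)(0) + (1)(2) + (1)(-1) = 1
A²[2,2] = (2)(2) + (1)(1) + (1)(2) = 7
A²[2,3] = (2)(-1) + (1)(1) + (1)(1) = 0
A²[3,1] = (-1)(0) + (2)(2) + (1)(-1) = 3
A²[3,2] = (-1)(2) + (2)(1) + (1)(2) = 2
A²[3,3] = (-1)(-1) + (2)(1) + (1)(1) = 4
A² = 
  [  5,   0,   1]
  [  1,   7,   0]
  [  3,   2,   4]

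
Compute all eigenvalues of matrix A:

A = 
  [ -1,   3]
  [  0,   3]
tr(A) = 2, det(A) = -3
Characteristic polynomial: λ² - tr(A)λ + det(A) = λ² - 2λ - 3
λ² - 2λ - 3 = (λ + 1)(λ - 3)

λ = 3, -1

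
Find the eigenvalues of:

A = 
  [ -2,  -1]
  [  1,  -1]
tr(A) = -3, det(A) = 3
Characteristic polynomial: λ² - tr(A)λ + det(A) = λ² + 3λ + 3
λ² + 3λ + 3 = 0  ⇒  λ = (-3 ± √((3)² - 4·(3)))/2 = (-3 ± √(-3))/2
  = (-3 + i√3)/2,  (-3 - i√3)/2

λ = (-3 + i√3)/2, (-3 - i√3)/2  (≈ -1.5 + 0.866i, -1.5 - 0.866i)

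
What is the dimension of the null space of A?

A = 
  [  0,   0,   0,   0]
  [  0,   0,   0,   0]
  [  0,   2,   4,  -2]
nullity(A) = 3

Row reduce:
Swap R1 ↔ R3
REF = 
  [  0,   2,   4,  -2]
  [  0,   0,   0,   0]
  [  0,   0,   0,   0]
Pivot columns: 2 → 1 pivot.
rank(A) = 1, so nullity(A) = 4 - 1 = 3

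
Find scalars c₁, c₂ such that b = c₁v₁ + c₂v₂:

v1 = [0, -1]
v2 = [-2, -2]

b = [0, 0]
c1 = 0, c2 = 0

b = 0·v1 + 0·v2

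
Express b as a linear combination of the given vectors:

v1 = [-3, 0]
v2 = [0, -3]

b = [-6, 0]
c1 = 2, c2 = 0

b = 2·v1 + 0·v2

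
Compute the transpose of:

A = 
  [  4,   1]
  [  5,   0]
Aᵀ = 
  [  4,   5]
  [  1,   0]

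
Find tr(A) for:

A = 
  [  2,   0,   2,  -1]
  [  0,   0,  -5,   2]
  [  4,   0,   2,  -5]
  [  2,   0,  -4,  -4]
0

tr(A) = 2 + 0 + 2 + -4 = 0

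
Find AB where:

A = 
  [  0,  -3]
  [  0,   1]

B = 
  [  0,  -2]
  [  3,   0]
AB = 
  [ -9,   0]
  [  3,   0]

A is 2×2 and B is 2×2, so AB is 2×2. Each entry is (row of A)·(column of B):
AB[1,1] = (0)(0) + (-3)(3) = -9
AB[1,2] = (0)(-2) + (-3)(0) = 0
AB[2,1] = (0)(0) + (1)(3) = 3
AB[2,2] = (0)(-2) + (1)(0) = 0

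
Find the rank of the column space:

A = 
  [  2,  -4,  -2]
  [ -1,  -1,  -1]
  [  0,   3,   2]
dim(Col(A)) = 2

Row reduce:
R2 → R2 + (1/2)·R1
R3 → R3 + (1)·R2
REF = 
  [  2,  -4,  -2]
  [  0,  -3,  -2]
  [  0,   0,   0]
Pivot columns: 1, 2 → 2 pivots.
dim(Col(A)) = number of pivot columns = 2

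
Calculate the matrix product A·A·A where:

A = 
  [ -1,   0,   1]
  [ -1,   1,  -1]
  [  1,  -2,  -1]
A² = A·A:
A²[1,1] = (-1)(-1) + (0)(-1) + (1)(1) = 2
A²[1,2] = (-1)(0) + (0)(1) + (1)(-2) = -2
A²[1,3] = (-1)(1) + (0)(-1) + (1)(-1) = -2
A²[2,1] = (-1)(-1) + (1)(-1) + (-1)(1) = -1
A²[2,2] = (-1)(0) + (1)(1) + (-1)(-2) = 3
A²[2,3] = (-1)(1) + (1)(-1) + (-1)(-1) = -1
A²[3,1] = (1)(-1) + (-2)(-1) + (-1)(1) = 0
A²[3,2] = (1)(0) + (-2)(1) + (-1)(-2) = 0
A²[3,3] = (1)(1) + (-2)(-1) + (-1)(-1) = 4
A² = 
  [  2,  -2,  -2]
  [ -1,   3,  -1]
  [  0,   0,   4]

A^3 = A^2·A:
A^3[1,1] = (2)(-1) + (-2)(-1) + (-2)(1) = -2
A^3[1,2] = (2)(0) + (-2)(1) + (-2)(-2) = 2
A^3[1,3] = (2)(1) + (-2)(-1) + (-2)(-1) = 6
A^3[2,1] = (-1)(-1) + (3)(-1) + (-1)(1) = -3
A^3[2,2] = (-1)(0) + (3)(1) + (-1)(-2) = 5
A^3[2,3] = (-1)(1) + (3)(-1) + (-1)(-1) = -3
A^3[3,1] = (0)(-1) + (0)(-1) + (4)(1) = 4
A^3[3,2] = (0)(0) + (0)(1) + (4)(-2) = -8
A^3[3,3] = (0)(1) + (0)(-1) + (4)(-1) = -4
A^3 = 
  [ -2,   2,   6]
  [ -3,   5,  -3]
  [  4,  -8,  -4]

Therefore
A^3 = 
  [ -2,   2,   6]
  [ -3,   5,  -3]
  [  4,  -8,  -4]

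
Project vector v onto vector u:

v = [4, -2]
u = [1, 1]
v·u = (4)(1) + (-2)(1) = 2
u·u = (1)² + (1)² = 2
proj_u(v) = (v·u / u·u) × u = (2/2) × u = (1) × u

proj_u(v) = [1, 1]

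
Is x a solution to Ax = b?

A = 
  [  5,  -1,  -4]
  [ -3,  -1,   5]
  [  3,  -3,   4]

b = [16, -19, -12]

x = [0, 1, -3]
No

Ax = [11, -16, -15] ≠ b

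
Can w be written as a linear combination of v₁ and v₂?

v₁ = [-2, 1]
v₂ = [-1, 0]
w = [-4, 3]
Yes

Form the augmented matrix and row-reduce:
[v₁|v₂|w] = 
  [ -2,  -1,  -4]
  [  1,   0,   3]
R2 → R2 + (1/2)·R1
REF = 
  [  -2,   -1,   -4]
  [   0, -1/2,    1]

No row of the form [0 0 | nonzero], so the system is consistent. Back-substitution gives c₁ = 3, c₂ = -2: w = (3)·v₁ + (-2)·v₂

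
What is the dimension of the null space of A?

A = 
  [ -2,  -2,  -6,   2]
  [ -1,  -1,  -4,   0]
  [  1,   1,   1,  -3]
nullity(A) = 2

Row reduce:
R2 → R2 - (1/2)·R1
R3 → R3 + (1/2)·R1
R3 → R3 - (2)·R2
REF = 
  [ -2,  -2,  -6,   2]
  [  0,   0,  -1,  -1]
  [  0,   0,   0,   0]
Pivot columns: 1, 3 → 2 pivots.
rank(A) = 2, so nullity(A) = 4 - 2 = 2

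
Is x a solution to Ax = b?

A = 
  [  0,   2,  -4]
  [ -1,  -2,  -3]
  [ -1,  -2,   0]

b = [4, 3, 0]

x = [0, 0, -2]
No

Ax = [8, 6, 0] ≠ b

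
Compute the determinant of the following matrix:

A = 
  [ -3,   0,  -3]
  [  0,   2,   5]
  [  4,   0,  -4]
Cofactor expansion along row 1:
det(A) = (-3)·((2)(-4) - (5)(0)) - (0)·((0)(-4) - (5)(4)) + (-3)·((0)(0) - (2)(4))
  = (-3)(-8) - (0)(-20) + (-3)(-8)
  = 48

det(A) = 48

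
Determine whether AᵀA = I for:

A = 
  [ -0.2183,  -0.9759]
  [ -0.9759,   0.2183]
Yes

AᵀA = 
  [  1,   0]
  [  0,   1]
≈ I (equal to I up to the 4-dp rounding of the entries)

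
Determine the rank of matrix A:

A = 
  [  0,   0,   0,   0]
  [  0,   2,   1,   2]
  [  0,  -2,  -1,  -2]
Row reduce:
Swap R1 ↔ R2
R3 → R3 + (1)·R1
REF = 
  [  0,   2,   1,   2]
  [  0,   0,   0,   0]
  [  0,   0,   0,   0]
Pivot columns: 2 → 1 pivot.

rank(A) = 1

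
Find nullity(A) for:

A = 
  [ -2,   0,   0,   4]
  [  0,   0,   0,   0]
nullity(A) = 3

Row reduce:
(no row operations needed)
REF = 
  [ -2,   0,   0,   4]
  [  0,   0,   0,   0]
Pivot columns: 1 → 1 pivot.
rank(A) = 1, so nullity(A) = 4 - 1 = 3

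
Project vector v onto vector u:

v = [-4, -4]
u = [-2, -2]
v·u = (-4)(-2) + (-4)(-2) = 16
u·u = (-2)² + (-2)² = 8
proj_u(v) = (v·u / u·u) × u = (16/8) × u = (2) × u

proj_u(v) = [-4, -4]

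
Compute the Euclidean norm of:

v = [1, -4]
4.123

||v||₂ = √((1)² + (-4)²) = √17 = 4.123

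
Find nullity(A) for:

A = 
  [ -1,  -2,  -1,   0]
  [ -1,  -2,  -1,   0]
nullity(A) = 3

Row reduce:
R2 → R2 - (1)·R1
REF = 
  [ -1,  -2,  -1,   0]
  [  0,   0,   0,   0]
Pivot columns: 1 → 1 pivot.
rank(A) = 1, so nullity(A) = 4 - 1 = 3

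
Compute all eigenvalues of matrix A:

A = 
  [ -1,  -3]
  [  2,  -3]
λ = -2 + i√5, -2 - i√5  (≈ -2 + 2.236i, -2 - 2.236i)

tr(A) = -4, det(A) = 9
Characteristic polynomial: λ² - tr(A)λ + det(A) = λ² + 4λ + 9
λ² + 4λ + 9 = 0  ⇒  λ = (-4 ± √((4)² - 4·(9)))/2 = (-4 ± √(-20))/2
  = -2 + i√5,  -2 - i√5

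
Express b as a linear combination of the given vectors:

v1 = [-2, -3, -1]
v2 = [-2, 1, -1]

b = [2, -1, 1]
c1 = 0, c2 = -1

b = 0·v1 + -1·v2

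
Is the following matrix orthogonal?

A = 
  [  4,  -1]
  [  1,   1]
No

AᵀA = 
  [ 17,  -3]
  [ -3,   2]
≠ I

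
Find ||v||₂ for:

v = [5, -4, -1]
6.481

||v||₂ = √((5)² + (-4)² + (-1)²) = √42 = 6.481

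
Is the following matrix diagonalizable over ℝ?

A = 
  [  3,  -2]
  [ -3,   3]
Yes

tr(A) = 6, det(A) = 3
Characteristic polynomial: λ² - tr(A)λ + det(A) = λ² - 6λ + 3
λ² - 6λ + 3 = 0  ⇒  λ = (6 ± √((-6)² - 4·(3)))/2 = (6 ± √(24))/2
  = 3 + √6,  3 - √6
Eigenvalues: 3 + √6, 3 - √6  (≈ 5.449, 0.5505)
The two irrational eigenvalues are distinct (simple), so each has alg. mult. = geom. mult. = 1.
Sum of geometric multiplicities equals n, so A has n independent eigenvectors.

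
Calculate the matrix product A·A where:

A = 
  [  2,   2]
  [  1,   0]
A² = A·A:
A²[1,1] = (2)(2) + (2)(1) = 6
A²[1,2] = (2)(2) + (2)(0) = 4
A²[2,1] = (1)(2) + (0)(1) = 2
A²[2,2] = (1)(2) + (0)(0) = 2
A² = 
  [  6,   4]
  [  2,   2]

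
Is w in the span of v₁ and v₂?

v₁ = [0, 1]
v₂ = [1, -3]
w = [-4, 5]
Yes

Form the augmented matrix and row-reduce:
[v₁|v₂|w] = 
  [  0,   1,  -4]
  [  1,  -3,   5]
Swap R1 ↔ R2
REF = 
  [  1,  -3,   5]
  [  0,   1,  -4]

No row of the form [0 0 | nonzero], so the system is consistent. Back-substitution gives c₁ = -7, c₂ = -4: w = (-7)·v₁ + (-4)·v₂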